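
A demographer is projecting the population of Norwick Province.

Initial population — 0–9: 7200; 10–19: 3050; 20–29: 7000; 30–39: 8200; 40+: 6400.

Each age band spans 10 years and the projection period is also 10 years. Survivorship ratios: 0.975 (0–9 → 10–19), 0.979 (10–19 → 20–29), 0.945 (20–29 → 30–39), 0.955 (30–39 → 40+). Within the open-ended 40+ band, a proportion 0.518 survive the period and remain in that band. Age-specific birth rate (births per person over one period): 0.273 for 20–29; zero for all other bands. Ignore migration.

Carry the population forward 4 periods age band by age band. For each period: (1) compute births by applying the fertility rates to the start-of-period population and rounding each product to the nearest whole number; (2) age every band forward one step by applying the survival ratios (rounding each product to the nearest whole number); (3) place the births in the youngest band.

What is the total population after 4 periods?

15672

Call the groups 1 to 5, youngest first.
Period 1.
Births: 7000 × 0.273 = 1911
Group 2: 7200 × 0.975 = 7020
Group 3: 3050 × 0.979 = 2986
Group 4: 7000 × 0.945 = 6615
Group 5: 8200 × 0.955 + 6400 × 0.518 = 7831 + 3315 = 11146
End of period: [1911, 7020, 2986, 6615, 11146]
Period 2.
Births: 2986 × 0.273 = 815
Group 2: 1911 × 0.975 = 1863
Group 3: 7020 × 0.979 = 6873
Group 4: 2986 × 0.945 = 2822
Group 5: 6615 × 0.955 + 11146 × 0.518 = 6317 + 5774 = 12091
End of period: [815, 1863, 6873, 2822, 12091]
Period 3.
Births: 6873 × 0.273 = 1876
Group 2: 815 × 0.975 = 795
Group 3: 1863 × 0.979 = 1824
Group 4: 6873 × 0.945 = 6495
Group 5: 2822 × 0.955 + 12091 × 0.518 = 2695 + 6263 = 8958
End of period: [1876, 795, 1824, 6495, 8958]
Period 4.
Births: 1824 × 0.273 = 498
Group 2: 1876 × 0.975 = 1829
Group 3: 795 × 0.979 = 778
Group 4: 1824 × 0.945 = 1724
Group 5: 6495 × 0.955 + 8958 × 0.518 = 6203 + 4640 = 10843
End of period: [498, 1829, 778, 1724, 10843]
Total after period 4: 498 + 1829 + 778 + 1724 + 10843 = 15672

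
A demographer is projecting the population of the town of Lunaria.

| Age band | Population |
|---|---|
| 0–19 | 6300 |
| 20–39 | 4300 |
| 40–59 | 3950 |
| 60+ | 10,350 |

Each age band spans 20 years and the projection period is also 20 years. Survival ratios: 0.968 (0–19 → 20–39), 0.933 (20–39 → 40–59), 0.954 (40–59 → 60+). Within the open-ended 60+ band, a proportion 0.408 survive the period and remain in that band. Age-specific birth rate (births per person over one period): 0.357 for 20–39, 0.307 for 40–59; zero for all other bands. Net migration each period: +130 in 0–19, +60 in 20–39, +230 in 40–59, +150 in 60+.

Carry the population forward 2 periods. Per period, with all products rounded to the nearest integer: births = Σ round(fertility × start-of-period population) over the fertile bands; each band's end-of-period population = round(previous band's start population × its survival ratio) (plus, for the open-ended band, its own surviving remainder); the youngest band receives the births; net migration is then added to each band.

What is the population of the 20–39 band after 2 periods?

2846

Period 1:
Births: 4300 × 0.357 = 1535, 3950 × 0.307 = 1213 → 2748
20–39: 6300 × 0.968 = 6098
40–59: 4300 × 0.933 = 4012
60+: 3950 × 0.954 + 10350 × 0.408 = 3768 + 4223 = 7991
Net migration: 0–19 + 130 → 2878; 20–39 + 60 → 6158; 40–59 + 230 → 4242; 60+ + 150 → 8141
Population now: 0–19=2878, 20–39=6158, 40–59=4242, 60+=8141
Period 2:
Births: 6158 × 0.357 = 2198, 4242 × 0.307 = 1302 → 3500
20–39: 2878 × 0.968 = 2786
40–59: 6158 × 0.933 = 5745
60+: 4242 × 0.954 + 8141 × 0.408 = 4047 + 3322 = 7369
Net migration: 0–19 + 130 → 3630; 20–39 + 60 → 2846; 40–59 + 230 → 5975; 60+ + 150 → 7519
Population now: 0–19=3630, 20–39=2846, 40–59=5975, 60+=7519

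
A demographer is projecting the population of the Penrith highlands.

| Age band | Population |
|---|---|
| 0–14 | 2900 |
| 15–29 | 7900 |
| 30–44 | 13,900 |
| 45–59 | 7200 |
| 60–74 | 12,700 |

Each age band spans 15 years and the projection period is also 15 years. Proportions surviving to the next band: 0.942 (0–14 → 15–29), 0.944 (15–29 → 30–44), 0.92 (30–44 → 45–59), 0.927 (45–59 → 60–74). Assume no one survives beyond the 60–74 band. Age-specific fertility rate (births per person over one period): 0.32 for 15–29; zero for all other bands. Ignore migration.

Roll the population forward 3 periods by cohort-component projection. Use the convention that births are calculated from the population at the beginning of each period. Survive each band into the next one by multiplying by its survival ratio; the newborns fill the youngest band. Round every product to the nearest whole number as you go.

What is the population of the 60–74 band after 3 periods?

6360

(Bands numbered youngest = 1 to oldest = 5.)
After projecting period 1:
Births: 7900 * 0.32 = 2528
Band 2: 2900 * 0.942 = 2732
Band 3: 7900 * 0.944 = 7458
Band 4: 13900 * 0.92 = 12788
Band 5: 7200 * 0.927 = 6674
Giving 2528 / 2732 / 7458 / 12788 / 6674.
After projecting period 2:
Births: 2732 * 0.32 = 874
Band 2: 2528 * 0.942 = 2381
Band 3: 2732 * 0.944 = 2579
Band 4: 7458 * 0.92 = 6861
Band 5: 12788 * 0.927 = 11854
Giving 874 / 2381 / 2579 / 6861 / 11854.
After projecting period 3:
Births: 2381 * 0.32 = 762
Band 2: 874 * 0.942 = 823
Band 3: 2381 * 0.944 = 2248
Band 4: 2579 * 0.92 = 2373
Band 5: 6861 * 0.927 = 6360
Giving 762 / 823 / 2248 / 2373 / 6360.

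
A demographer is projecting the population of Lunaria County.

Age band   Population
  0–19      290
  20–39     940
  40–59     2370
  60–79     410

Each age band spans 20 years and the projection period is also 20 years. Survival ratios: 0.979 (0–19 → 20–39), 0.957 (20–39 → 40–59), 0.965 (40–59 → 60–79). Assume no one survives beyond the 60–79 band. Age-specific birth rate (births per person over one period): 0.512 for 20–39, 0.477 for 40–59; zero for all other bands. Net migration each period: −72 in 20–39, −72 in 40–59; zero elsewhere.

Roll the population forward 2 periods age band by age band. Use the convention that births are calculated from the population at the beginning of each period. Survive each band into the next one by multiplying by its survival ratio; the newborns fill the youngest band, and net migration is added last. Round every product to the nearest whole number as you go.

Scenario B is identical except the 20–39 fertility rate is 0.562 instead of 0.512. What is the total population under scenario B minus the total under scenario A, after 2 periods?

After projecting period 1:
Births: 940 * 0.512 = 481 ; 2370 * 0.477 = 1130 — total 1611
20–39: 290 * 0.979 = 284
40–59: 940 * 0.957 = 900
60–79: 2370 * 0.965 = 2287
Net migration: 20–39 − 72 → 212; 40–59 − 72 → 828
Population now: 0–19=1611, 20–39=212, 40–59=828, 60–79=2287
After projecting period 2:
Births: 212 * 0.512 = 109 ; 828 * 0.477 = 395 — total 504
20–39: 1611 * 0.979 = 1577
40–59: 212 * 0.957 = 203
60–79: 828 * 0.965 = 799
Net migration: 20–39 − 72 → 1505; 40–59 − 72 → 131
Population now: 0–19=504, 20–39=1505, 40–59=131, 60–79=799
Scenario A total after 2 periods: 2939
Scenario B projection —
After projecting period 1:
Births: 940 * 0.562 = 528 ; 2370 * 0.477 = 1130 — total 1658
20–39: 290 * 0.979 = 284
40–59: 940 * 0.957 = 900
60–79: 2370 * 0.965 = 2287
Net migration: 20–39 − 72 → 212; 40–59 − 72 → 828
Population now: 0–19=1658, 20–39=212, 40–59=828, 60–79=2287
After projecting period 2:
Births: 212 * 0.562 = 119 ; 828 * 0.477 = 395 — total 514
20–39: 1658 * 0.979 = 1623
40–59: 212 * 0.957 = 203
60–79: 828 * 0.965 = 799
Net migration: 20–39 − 72 → 1551; 40–59 − 72 → 131
Population now: 0–19=514, 20–39=1551, 40–59=131, 60–79=799
Scenario B total after 2 periods: 2995
Difference B − A = 2995 − 2939 = 56

56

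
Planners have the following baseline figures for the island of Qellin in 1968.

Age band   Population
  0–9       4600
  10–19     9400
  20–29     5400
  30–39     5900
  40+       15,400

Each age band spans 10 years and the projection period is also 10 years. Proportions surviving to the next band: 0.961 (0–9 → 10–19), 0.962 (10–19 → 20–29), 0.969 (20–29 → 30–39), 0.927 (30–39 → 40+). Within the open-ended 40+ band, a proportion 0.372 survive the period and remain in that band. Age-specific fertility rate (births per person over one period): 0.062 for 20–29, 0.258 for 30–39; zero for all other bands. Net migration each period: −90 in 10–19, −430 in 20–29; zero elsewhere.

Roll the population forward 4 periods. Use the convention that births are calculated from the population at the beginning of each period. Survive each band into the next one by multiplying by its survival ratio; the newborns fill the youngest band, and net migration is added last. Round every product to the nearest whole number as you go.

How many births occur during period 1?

1857

Let band 1 be 0–9 through band 5 = 40+.
Period 1.
Births: 5400 × 0.062 = 335, 5900 × 0.258 = 1522 ⇒ total 1857
Band 2: 4600 × 0.961 = 4421
Band 3: 9400 × 0.962 = 9043
Band 4: 5400 × 0.969 = 5233
Band 5: 5900 × 0.927 + 15400 × 0.372 = 5469 + 5729 = 11198
Net migration: Band 2 − 90 → 4331; Band 3 − 430 → 8613
Population now: 0–9=1857, 10–19=4331, 20–29=8613, 30–39=5233, 40+=11198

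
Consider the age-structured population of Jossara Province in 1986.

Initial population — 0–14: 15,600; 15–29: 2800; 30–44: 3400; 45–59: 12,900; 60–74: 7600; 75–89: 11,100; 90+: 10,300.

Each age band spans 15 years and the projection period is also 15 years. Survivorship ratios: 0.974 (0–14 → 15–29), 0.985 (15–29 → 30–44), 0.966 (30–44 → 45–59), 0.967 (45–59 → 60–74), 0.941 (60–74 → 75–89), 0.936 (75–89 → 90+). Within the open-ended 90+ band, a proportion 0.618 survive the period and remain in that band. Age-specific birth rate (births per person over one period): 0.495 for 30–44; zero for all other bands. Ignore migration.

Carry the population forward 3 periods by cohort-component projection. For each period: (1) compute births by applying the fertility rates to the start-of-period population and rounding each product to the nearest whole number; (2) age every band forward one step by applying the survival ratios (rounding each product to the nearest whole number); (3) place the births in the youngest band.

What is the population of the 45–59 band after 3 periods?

14457

(Groups numbered youngest = 1 to oldest = 7.)
[period 1]
Births: 3400 * 0.495 = 1683
Group 2: 15600 * 0.974 = 15194
Group 3: 2800 * 0.985 = 2758
Group 4: 3400 * 0.966 = 3284
Group 5: 12900 * 0.967 = 12474
Group 6: 7600 * 0.941 = 7152
Group 7: 11100 * 0.936 + 10300 * 0.618 = 10390 + 6365 = 16755
Population now: 0–14=1683, 15–29=15194, 30–44=2758, 45–59=3284, 60–74=12474, 75–89=7152, 90+=16755
[period 2]
Births: 2758 * 0.495 = 1365
Group 2: 1683 * 0.974 = 1639
Group 3: 15194 * 0.985 = 14966
Group 4: 2758 * 0.966 = 2664
Group 5: 3284 * 0.967 = 3176
Group 6: 12474 * 0.941 = 11738
Group 7: 7152 * 0.936 + 16755 * 0.618 = 6694 + 10355 = 17049
Population now: 0–14=1365, 15–29=1639, 30–44=14966, 45–59=2664, 60–74=3176, 75–89=11738, 90+=17049
[period 3]
Births: 14966 * 0.495 = 7408
Group 2: 1365 * 0.974 = 1330
Group 3: 1639 * 0.985 = 1614
Group 4: 14966 * 0.966 = 14457
Group 5: 2664 * 0.967 = 2576
Group 6: 3176 * 0.941 = 2989
Group 7: 11738 * 0.936 + 17049 * 0.618 = 10987 + 10536 = 21523
Population now: 0–14=7408, 15–29=1330, 30–44=1614, 45–59=14457, 60–74=2576, 75–89=2989, 90+=21523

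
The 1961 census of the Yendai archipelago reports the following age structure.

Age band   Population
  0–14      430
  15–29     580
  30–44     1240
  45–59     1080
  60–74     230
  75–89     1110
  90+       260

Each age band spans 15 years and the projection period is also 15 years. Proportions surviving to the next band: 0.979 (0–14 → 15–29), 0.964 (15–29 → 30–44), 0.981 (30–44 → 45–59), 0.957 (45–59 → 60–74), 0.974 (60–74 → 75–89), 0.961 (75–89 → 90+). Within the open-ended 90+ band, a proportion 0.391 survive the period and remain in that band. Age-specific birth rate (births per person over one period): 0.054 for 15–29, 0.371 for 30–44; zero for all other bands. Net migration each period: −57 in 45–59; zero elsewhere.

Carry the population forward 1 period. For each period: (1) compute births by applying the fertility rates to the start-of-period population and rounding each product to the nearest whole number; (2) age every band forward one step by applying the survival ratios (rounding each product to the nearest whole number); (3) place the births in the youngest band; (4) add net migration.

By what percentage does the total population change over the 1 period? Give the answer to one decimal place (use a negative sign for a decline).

2.6

After projecting period 1:
Births: 580 × 0.054 = 31, 1240 × 0.371 = 460 ⇒ total 491
15–29: 430 × 0.979 = 421
30–44: 580 × 0.964 = 559
45–59: 1240 × 0.981 = 1216
60–74: 1080 × 0.957 = 1034
75–89: 230 × 0.974 = 224
90+: 1110 × 0.961 + 260 × 0.391 = 1067 + 102 = 1169
Net migration: 45–59 − 57 → 1159
Population now: 0–14=491, 15–29=421, 30–44=559, 45–59=1159, 60–74=1034, 75–89=224, 90+=1169
Total: 4930 → 5057; change = 127; percentage change = 2.6%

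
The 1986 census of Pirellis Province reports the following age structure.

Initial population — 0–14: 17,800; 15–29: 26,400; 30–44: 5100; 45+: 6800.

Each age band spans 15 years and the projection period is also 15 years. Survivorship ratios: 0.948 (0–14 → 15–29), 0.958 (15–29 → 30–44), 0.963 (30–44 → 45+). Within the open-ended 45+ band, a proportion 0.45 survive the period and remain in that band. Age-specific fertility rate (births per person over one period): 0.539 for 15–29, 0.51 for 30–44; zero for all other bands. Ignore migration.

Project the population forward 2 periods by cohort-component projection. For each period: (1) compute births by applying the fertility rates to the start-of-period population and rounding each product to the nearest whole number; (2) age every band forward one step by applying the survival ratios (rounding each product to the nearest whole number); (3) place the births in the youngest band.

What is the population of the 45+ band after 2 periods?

Call the groups 1 to 4, youngest first.
[period 1]
Births: 26400 × 0.539 = 14230 ; 5100 × 0.51 = 2601 → 16831
Group 2: 17800 × 0.948 = 16874
Group 3: 26400 × 0.958 = 25291
Group 4: 5100 × 0.963 + 6800 × 0.45 = 4911 + 3060 = 7971
Giving 16831 / 16874 / 25291 / 7971.
[period 2]
Births: 16874 × 0.539 = 9095 ; 25291 × 0.51 = 12898 → 21993
Group 2: 16831 × 0.948 = 15956
Group 3: 16874 × 0.958 = 16165
Group 4: 25291 × 0.963 + 7971 × 0.45 = 24355 + 3587 = 27942
Giving 21993 / 15956 / 16165 / 27942.

27942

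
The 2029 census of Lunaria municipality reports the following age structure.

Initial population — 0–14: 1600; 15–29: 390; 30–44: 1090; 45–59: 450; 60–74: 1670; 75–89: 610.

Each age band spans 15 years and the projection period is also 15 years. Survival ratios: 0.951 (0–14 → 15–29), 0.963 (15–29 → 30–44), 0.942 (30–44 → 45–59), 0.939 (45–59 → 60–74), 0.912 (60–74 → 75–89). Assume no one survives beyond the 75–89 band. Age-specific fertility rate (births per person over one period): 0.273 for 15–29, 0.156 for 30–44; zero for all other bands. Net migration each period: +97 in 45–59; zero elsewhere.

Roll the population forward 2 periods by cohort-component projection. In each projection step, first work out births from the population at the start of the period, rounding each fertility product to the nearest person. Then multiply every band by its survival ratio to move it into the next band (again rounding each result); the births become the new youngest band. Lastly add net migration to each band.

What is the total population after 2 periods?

4095

— Period 1 —
Births: 390 * 0.273 = 106, 1090 * 0.156 = 170 — total 276
15–29: 1600 * 0.951 = 1522
30–44: 390 * 0.963 = 376
45–59: 1090 * 0.942 = 1027
60–74: 450 * 0.939 = 423
75–89: 1670 * 0.912 = 1523
Net migration: 45–59 + 97 → 1124
Giving 276 / 1522 / 376 / 1124 / 423 / 1523.
— Period 2 —
Births: 1522 * 0.273 = 416, 376 * 0.156 = 59 — total 475
15–29: 276 * 0.951 = 262
30–44: 1522 * 0.963 = 1466
45–59: 376 * 0.942 = 354
60–74: 1124 * 0.939 = 1055
75–89: 423 * 0.912 = 386
Net migration: 45–59 + 97 → 451
Giving 475 / 262 / 1466 / 451 / 1055 / 386.
Total after period 2: 475 + 262 + 1466 + 451 + 1055 + 386 = 4095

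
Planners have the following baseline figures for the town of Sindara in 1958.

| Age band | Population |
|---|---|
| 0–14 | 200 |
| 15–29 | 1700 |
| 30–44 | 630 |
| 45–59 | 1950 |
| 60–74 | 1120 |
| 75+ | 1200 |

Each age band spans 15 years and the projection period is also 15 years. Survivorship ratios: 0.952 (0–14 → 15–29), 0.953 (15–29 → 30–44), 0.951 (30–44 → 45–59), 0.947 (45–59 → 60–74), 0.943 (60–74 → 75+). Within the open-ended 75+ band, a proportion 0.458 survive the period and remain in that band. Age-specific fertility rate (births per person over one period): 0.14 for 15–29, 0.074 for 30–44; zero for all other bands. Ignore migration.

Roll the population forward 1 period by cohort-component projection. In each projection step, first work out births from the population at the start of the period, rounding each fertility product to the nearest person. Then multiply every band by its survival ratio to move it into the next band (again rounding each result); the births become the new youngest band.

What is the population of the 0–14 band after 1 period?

285

[period 1]
Births: 1700 * 0.14 = 238 ; 630 * 0.074 = 47 ⇒ total 285
15–29: 200 * 0.952 = 190
30–44: 1700 * 0.953 = 1620
45–59: 630 * 0.951 = 599
60–74: 1950 * 0.947 = 1847
75+: 1120 * 0.943 + 1200 * 0.458 = 1056 + 550 = 1606
End of period: [285, 190, 1620, 599, 1847, 1606]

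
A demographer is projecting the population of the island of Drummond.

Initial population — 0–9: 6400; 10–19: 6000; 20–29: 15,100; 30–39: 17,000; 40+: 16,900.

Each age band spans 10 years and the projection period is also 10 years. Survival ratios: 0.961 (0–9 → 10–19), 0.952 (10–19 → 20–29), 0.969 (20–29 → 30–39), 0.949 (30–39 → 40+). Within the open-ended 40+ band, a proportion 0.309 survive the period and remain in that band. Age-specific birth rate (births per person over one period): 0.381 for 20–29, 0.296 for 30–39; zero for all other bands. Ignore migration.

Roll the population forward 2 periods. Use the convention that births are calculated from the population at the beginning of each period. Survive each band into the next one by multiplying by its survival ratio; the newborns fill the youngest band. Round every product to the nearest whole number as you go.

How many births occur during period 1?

10785

Let group 1 be 0–9 through group 5 = 40+.
[period 1]
Births: 15100 * 0.381 = 5753, 17000 * 0.296 = 5032 ⇒ total 10785
Group 2: 6400 * 0.961 = 6150
Group 3: 6000 * 0.952 = 5712
Group 4: 15100 * 0.969 = 14632
Group 5: 17000 * 0.949 + 16900 * 0.309 = 16133 + 5222 = 21355
Giving 10785 / 6150 / 5712 / 14632 / 21355.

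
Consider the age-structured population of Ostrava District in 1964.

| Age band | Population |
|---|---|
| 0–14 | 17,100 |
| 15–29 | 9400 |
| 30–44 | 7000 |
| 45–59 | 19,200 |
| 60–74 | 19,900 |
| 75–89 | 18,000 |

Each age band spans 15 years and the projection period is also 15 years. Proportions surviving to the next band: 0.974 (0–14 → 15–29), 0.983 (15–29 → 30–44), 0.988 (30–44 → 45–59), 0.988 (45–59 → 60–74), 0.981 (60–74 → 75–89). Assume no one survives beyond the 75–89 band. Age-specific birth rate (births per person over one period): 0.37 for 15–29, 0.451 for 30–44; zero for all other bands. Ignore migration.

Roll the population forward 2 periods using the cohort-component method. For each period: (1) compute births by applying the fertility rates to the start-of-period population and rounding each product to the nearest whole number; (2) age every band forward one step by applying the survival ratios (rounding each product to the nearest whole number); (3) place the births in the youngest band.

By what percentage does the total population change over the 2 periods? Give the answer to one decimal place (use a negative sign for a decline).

-25.2

Numbering the groups 1..6 from youngest to oldest:
Period 1:
Births: 9400 × 0.37 = 3478 ; 7000 × 0.451 = 3157 — total 6635
Group 2: 17100 × 0.974 = 16655
Group 3: 9400 × 0.983 = 9240
Group 4: 7000 × 0.988 = 6916
Group 5: 19200 × 0.988 = 18970
Group 6: 19900 × 0.981 = 19522
Population now: 0–14=6635, 15–29=16655, 30–44=9240, 45–59=6916, 60–74=18970, 75–89=19522
Period 2:
Births: 16655 × 0.37 = 6162 ; 9240 × 0.451 = 4167 — total 10329
Group 2: 6635 × 0.974 = 6462
Group 3: 16655 × 0.983 = 16372
Group 4: 9240 × 0.988 = 9129
Group 5: 6916 × 0.988 = 6833
Group 6: 18970 × 0.981 = 18610
Population now: 0–14=10329, 15–29=6462, 30–44=16372, 45–59=9129, 60–74=6833, 75–89=18610
Total: 90600 → 67735; change = -22865; percentage change = -25.2%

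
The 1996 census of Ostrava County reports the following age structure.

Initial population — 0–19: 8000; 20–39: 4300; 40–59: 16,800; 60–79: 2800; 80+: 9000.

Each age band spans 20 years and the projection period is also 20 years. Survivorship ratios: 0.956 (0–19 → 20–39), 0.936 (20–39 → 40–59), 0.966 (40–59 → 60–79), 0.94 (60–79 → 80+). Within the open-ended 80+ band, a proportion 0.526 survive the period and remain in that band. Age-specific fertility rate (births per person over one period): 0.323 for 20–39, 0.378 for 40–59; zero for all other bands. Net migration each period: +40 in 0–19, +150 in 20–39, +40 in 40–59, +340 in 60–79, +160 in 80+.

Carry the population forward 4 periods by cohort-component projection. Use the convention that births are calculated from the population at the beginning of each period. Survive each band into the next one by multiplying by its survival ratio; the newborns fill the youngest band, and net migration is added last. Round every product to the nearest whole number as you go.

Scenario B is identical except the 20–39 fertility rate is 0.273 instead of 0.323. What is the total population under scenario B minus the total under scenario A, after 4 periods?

-1327

After projecting period 1:
Births: 4300 × 0.323 = 1389  |  16800 × 0.378 = 6350 → 7739
20–39: 8000 × 0.956 = 7648
40–59: 4300 × 0.936 = 4025
60–79: 16800 × 0.966 = 16229
80+: 2800 × 0.94 + 9000 × 0.526 = 2632 + 4734 = 7366
Net migration: 0–19 + 40 → 7779; 20–39 + 150 → 7798; 40–59 + 40 → 4065; 60–79 + 340 → 16569; 80+ + 160 → 7526
Population now: 0–19=7779, 20–39=7798, 40–59=4065, 60–79=16569, 80+=7526
After projecting period 2:
Births: 7798 × 0.323 = 2519  |  4065 × 0.378 = 1537 → 4056
20–39: 7779 × 0.956 = 7437
40–59: 7798 × 0.936 = 7299
60–79: 4065 × 0.966 = 3927
80+: 16569 × 0.94 + 7526 × 0.526 = 15575 + 3959 = 19534
Net migration: 0–19 + 40 → 4096; 20–39 + 150 → 7587; 40–59 + 40 → 7339; 60–79 + 340 → 4267; 80+ + 160 → 19694
Population now: 0–19=4096, 20–39=7587, 40–59=7339, 60–79=4267, 80+=19694
After projecting period 3:
Births: 7587 × 0.323 = 2451  |  7339 × 0.378 = 2774 → 5225
20–39: 4096 × 0.956 = 3916
40–59: 7587 × 0.936 = 7101
60–79: 7339 × 0.966 = 7089
80+: 4267 × 0.94 + 19694 × 0.526 = 4011 + 10359 = 14370
Net migration: 0–19 + 40 → 5265; 20–39 + 150 → 4066; 40–59 + 40 → 7141; 60–79 + 340 → 7429; 80+ + 160 → 14530
Population now: 0–19=5265, 20–39=4066, 40–59=7141, 60–79=7429, 80+=14530
After projecting period 4:
Births: 4066 × 0.323 = 1313  |  7141 × 0.378 = 2699 → 4012
20–39: 5265 × 0.956 = 5033
40–59: 4066 × 0.936 = 3806
60–79: 7141 × 0.966 = 6898
80+: 7429 × 0.94 + 14530 × 0.526 = 6983 + 7643 = 14626
Net migration: 0–19 + 40 → 4052; 20–39 + 150 → 5183; 40–59 + 40 → 3846; 60–79 + 340 → 7238; 80+ + 160 → 14786
Population now: 0–19=4052, 20–39=5183, 40–59=3846, 60–79=7238, 80+=14786
Scenario A total after 4 periods: 35105
Scenario B projection —
After projecting period 1:
Births: 4300 × 0.273 = 1174  |  16800 × 0.378 = 6350 → 7524
20–39: 8000 × 0.956 = 7648
40–59: 4300 × 0.936 = 4025
60–79: 16800 × 0.966 = 16229
80+: 2800 × 0.94 + 9000 × 0.526 = 2632 + 4734 = 7366
Net migration: 0–19 + 40 → 7564; 20–39 + 150 → 7798; 40–59 + 40 → 4065; 60–79 + 340 → 16569; 80+ + 160 → 7526
Population now: 0–19=7564, 20–39=7798, 40–59=4065, 60–79=16569, 80+=7526
After projecting period 2:
Births: 7798 × 0.273 = 2129  |  4065 × 0.378 = 1537 → 3666
20–39: 7564 × 0.956 = 7231
40–59: 7798 × 0.936 = 7299
60–79: 4065 × 0.966 = 3927
80+: 16569 × 0.94 + 7526 × 0.526 = 15575 + 3959 = 19534
Net migration: 0–19 + 40 → 3706; 20–39 + 150 → 7381; 40–59 + 40 → 7339; 60–79 + 340 → 4267; 80+ + 160 → 19694
Population now: 0–19=3706, 20–39=7381, 40–59=7339, 60–79=4267, 80+=19694
After projecting period 3:
Births: 7381 × 0.273 = 2015  |  7339 × 0.378 = 2774 → 4789
20–39: 3706 × 0.956 = 3543
40–59: 7381 × 0.936 = 6909
60–79: 7339 × 0.966 = 7089
80+: 4267 × 0.94 + 19694 × 0.526 = 4011 + 10359 = 14370
Net migration: 0–19 + 40 → 4829; 20–39 + 150 → 3693; 40–59 + 40 → 6949; 60–79 + 340 → 7429; 80+ + 160 → 14530
Population now: 0–19=4829, 20–39=3693, 40–59=6949, 60–79=7429, 80+=14530
After projecting period 4:
Births: 3693 × 0.273 = 1008  |  6949 × 0.378 = 2627 → 3635
20–39: 4829 × 0.956 = 4617
40–59: 3693 × 0.936 = 3457
60–79: 6949 × 0.966 = 6713
80+: 7429 × 0.94 + 14530 × 0.526 = 6983 + 7643 = 14626
Net migration: 0–19 + 40 → 3675; 20–39 + 150 → 4767; 40–59 + 40 → 3497; 60–79 + 340 → 7053; 80+ + 160 → 14786
Population now: 0–19=3675, 20–39=4767, 40–59=3497, 60–79=7053, 80+=14786
Scenario B total after 4 periods: 33778
Difference B − A = 33778 − 35105 = -1327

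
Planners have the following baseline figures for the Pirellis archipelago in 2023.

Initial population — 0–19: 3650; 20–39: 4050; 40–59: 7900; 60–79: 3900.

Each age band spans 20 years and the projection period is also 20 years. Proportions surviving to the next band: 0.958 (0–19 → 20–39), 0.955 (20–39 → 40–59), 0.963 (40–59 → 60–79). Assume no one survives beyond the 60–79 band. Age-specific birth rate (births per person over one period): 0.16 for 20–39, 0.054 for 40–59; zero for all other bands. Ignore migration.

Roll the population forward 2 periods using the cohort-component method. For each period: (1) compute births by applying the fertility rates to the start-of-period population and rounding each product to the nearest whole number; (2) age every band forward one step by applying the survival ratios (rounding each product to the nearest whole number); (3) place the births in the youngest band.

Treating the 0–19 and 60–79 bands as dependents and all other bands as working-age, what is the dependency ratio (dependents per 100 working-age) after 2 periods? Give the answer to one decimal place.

102.8

[period 1]
Births: 4050 × 0.16 = 648, 7900 × 0.054 = 427 → 1075
20–39: 3650 × 0.958 = 3497
40–59: 4050 × 0.955 = 3868
60–79: 7900 × 0.963 = 7608
Giving 1075 / 3497 / 3868 / 7608.
[period 2]
Births: 3497 × 0.16 = 560, 3868 × 0.054 = 209 → 769
20–39: 1075 × 0.958 = 1030
40–59: 3497 × 0.955 = 3340
60–79: 3868 × 0.963 = 3725
Giving 769 / 1030 / 3340 / 3725.
Dependents (band 0–19 + band 60–79) = 769 + 3725 = 4494; working-age = 4370; ratio = 4494/4370 × 100 = 102.8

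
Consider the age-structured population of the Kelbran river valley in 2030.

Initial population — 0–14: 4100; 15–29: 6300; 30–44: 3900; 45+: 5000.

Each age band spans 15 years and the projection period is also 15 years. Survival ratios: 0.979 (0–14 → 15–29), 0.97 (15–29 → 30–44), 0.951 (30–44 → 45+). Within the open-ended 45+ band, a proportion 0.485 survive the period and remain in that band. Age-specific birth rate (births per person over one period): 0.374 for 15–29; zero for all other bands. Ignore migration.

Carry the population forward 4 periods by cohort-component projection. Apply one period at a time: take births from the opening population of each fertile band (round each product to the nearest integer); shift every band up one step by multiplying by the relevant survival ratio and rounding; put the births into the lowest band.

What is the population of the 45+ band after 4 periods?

5991

Period 1:
Births: 6300 × 0.374 = 2356
15–29: 4100 × 0.979 = 4014
30–44: 6300 × 0.97 = 6111
45+: 3900 × 0.951 + 5000 × 0.485 = 3709 + 2425 = 6134
→ [2356, 4014, 6111, 6134]
Period 2:
Births: 4014 × 0.374 = 1501
15–29: 2356 × 0.979 = 2307
30–44: 4014 × 0.97 = 3894
45+: 6111 × 0.951 + 6134 × 0.485 = 5812 + 2975 = 8787
→ [1501, 2307, 3894, 8787]
Period 3:
Births: 2307 × 0.374 = 863
15–29: 1501 × 0.979 = 1469
30–44: 2307 × 0.97 = 2238
45+: 3894 × 0.951 + 8787 × 0.485 = 3703 + 4262 = 7965
→ [863, 1469, 2238, 7965]
Period 4:
Births: 1469 × 0.374 = 549
15–29: 863 × 0.979 = 845
30–44: 1469 × 0.97 = 1425
45+: 2238 × 0.951 + 7965 × 0.485 = 2128 + 3863 = 5991
→ [549, 845, 1425, 5991]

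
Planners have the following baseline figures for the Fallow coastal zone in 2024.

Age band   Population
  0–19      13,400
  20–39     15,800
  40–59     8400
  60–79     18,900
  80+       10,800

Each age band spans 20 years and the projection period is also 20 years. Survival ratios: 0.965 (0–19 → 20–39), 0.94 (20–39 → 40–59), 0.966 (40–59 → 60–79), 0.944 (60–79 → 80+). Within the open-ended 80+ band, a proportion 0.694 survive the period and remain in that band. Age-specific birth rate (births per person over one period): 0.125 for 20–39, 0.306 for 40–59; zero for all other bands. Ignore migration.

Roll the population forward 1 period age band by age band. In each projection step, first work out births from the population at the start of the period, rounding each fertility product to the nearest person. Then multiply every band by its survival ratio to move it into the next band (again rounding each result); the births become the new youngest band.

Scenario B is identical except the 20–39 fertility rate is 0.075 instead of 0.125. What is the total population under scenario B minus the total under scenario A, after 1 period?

— Period 1 —
Births: 15800 × 0.125 = 1975 ; 8400 × 0.306 = 2570 → 4545
20–39: 13400 × 0.965 = 12931
40–59: 15800 × 0.94 = 14852
60–79: 8400 × 0.966 = 8114
80+: 18900 × 0.944 + 10800 × 0.694 = 17842 + 7495 = 25337
Giving 4545 / 12931 / 14852 / 8114 / 25337.
Scenario A total after 1 period: 65779
Scenario B projection —
— Period 1 —
Births: 15800 × 0.075 = 1185 ; 8400 × 0.306 = 2570 → 3755
20–39: 13400 × 0.965 = 12931
40–59: 15800 × 0.94 = 14852
60–79: 8400 × 0.966 = 8114
80+: 18900 × 0.944 + 10800 × 0.694 = 17842 + 7495 = 25337
Giving 3755 / 12931 / 14852 / 8114 / 25337.
Scenario B total after 1 period: 64989
Difference B − A = 64989 − 65779 = -790

-790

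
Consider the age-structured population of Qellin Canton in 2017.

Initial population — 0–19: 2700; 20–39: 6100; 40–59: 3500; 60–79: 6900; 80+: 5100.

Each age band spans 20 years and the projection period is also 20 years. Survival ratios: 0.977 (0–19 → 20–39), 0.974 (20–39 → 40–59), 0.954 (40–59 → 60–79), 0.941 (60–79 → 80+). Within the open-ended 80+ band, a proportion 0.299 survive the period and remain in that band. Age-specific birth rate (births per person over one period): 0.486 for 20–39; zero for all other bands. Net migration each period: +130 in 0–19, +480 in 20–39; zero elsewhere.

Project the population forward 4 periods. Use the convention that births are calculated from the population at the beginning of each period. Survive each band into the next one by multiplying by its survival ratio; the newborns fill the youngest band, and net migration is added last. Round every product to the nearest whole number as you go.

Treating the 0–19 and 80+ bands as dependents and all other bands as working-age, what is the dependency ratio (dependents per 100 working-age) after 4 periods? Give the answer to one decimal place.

Period 1:
Births: 6100 × 0.486 = 2965
20–39: 2700 × 0.977 = 2638
40–59: 6100 × 0.974 = 5941
60–79: 3500 × 0.954 = 3339
80+: 6900 × 0.941 + 5100 × 0.299 = 6493 + 1525 = 8018
Net migration: 0–19 + 130 → 3095; 20–39 + 480 → 3118
Giving 3095 / 3118 / 5941 / 3339 / 8018.
Period 2:
Births: 3118 × 0.486 = 1515
20–39: 3095 × 0.977 = 3024
40–59: 3118 × 0.974 = 3037
60–79: 5941 × 0.954 = 5668
80+: 3339 × 0.941 + 8018 × 0.299 = 3142 + 2397 = 5539
Net migration: 0–19 + 130 → 1645; 20–39 + 480 → 3504
Giving 1645 / 3504 / 3037 / 5668 / 5539.
Period 3:
Births: 3504 × 0.486 = 1703
20–39: 1645 × 0.977 = 1607
40–59: 3504 × 0.974 = 3413
60–79: 3037 × 0.954 = 2897
80+: 5668 × 0.941 + 5539 × 0.299 = 5334 + 1656 = 6990
Net migration: 0–19 + 130 → 1833; 20–39 + 480 → 2087
Giving 1833 / 2087 / 3413 / 2897 / 6990.
Period 4:
Births: 2087 × 0.486 = 1014
20–39: 1833 × 0.977 = 1791
40–59: 2087 × 0.974 = 2033
60–79: 3413 × 0.954 = 3256
80+: 2897 × 0.941 + 6990 × 0.299 = 2726 + 2090 = 4816
Net migration: 0–19 + 130 → 1144; 20–39 + 480 → 2271
Giving 1144 / 2271 / 2033 / 3256 / 4816.
Dependents (band 0–19 + band 80+) = 1144 + 4816 = 5960; working-age = 7560; ratio = 5960/7560 × 100 = 78.8

78.8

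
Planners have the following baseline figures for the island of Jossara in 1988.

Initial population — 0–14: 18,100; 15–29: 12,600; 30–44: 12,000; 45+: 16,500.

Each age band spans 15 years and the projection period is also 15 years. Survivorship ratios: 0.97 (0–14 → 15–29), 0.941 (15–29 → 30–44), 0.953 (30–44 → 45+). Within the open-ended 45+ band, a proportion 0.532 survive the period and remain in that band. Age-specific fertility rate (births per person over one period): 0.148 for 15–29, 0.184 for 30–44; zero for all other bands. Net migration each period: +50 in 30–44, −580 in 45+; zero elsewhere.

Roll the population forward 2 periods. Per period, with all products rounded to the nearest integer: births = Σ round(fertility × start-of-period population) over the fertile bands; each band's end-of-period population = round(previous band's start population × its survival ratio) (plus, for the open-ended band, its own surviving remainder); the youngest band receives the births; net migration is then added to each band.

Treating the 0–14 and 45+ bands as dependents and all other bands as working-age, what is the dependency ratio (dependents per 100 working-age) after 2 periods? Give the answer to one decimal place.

126.7

Period 1.
Births: 12600 × 0.148 = 1865  |  12000 × 0.184 = 2208 → total 4073
15–29: 18100 × 0.97 = 17557
30–44: 12600 × 0.941 = 11857
45+: 12000 × 0.953 + 16500 × 0.532 = 11436 + 8778 = 20214
Net migration: 30–44 + 50 → 11907; 45+ − 580 → 19634
Giving 4073 / 17557 / 11907 / 19634.
Period 2.
Births: 17557 × 0.148 = 2598  |  11907 × 0.184 = 2191 → total 4789
15–29: 4073 × 0.97 = 3951
30–44: 17557 × 0.941 = 16521
45+: 11907 × 0.953 + 19634 × 0.532 = 11347 + 10445 = 21792
Net migration: 30–44 + 50 → 16571; 45+ − 580 → 21212
Giving 4789 / 3951 / 16571 / 21212.
Dependents (band 0–14 + band 45+) = 4789 + 21212 = 26001; working-age = 20522; ratio = 26001/20522 × 100 = 126.7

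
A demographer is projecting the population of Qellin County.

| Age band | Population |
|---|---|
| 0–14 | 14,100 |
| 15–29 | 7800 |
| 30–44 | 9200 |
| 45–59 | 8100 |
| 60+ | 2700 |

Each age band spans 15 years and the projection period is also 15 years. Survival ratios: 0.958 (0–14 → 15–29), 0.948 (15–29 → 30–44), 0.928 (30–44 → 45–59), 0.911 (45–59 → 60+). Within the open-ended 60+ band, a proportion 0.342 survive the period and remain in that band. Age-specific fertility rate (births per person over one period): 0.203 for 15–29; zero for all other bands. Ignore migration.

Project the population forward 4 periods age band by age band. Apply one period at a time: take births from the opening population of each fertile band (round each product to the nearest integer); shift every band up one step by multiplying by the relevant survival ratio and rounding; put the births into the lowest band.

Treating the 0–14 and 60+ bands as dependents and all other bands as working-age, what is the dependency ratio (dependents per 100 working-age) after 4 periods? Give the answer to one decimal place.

357.8

Period 1:
Births: 7800 * 0.203 = 1583
15–29: 14100 * 0.958 = 13508
30–44: 7800 * 0.948 = 7394
45–59: 9200 * 0.928 = 8538
60+: 8100 * 0.911 + 2700 * 0.342 = 7379 + 923 = 8302
→ [1583, 13508, 7394, 8538, 8302]
Period 2:
Births: 13508 * 0.203 = 2742
15–29: 1583 * 0.958 = 1517
30–44: 13508 * 0.948 = 12806
45–59: 7394 * 0.928 = 6862
60+: 8538 * 0.911 + 8302 * 0.342 = 7778 + 2839 = 10617
→ [2742, 1517, 12806, 6862, 10617]
Period 3:
Births: 1517 * 0.203 = 308
15–29: 2742 * 0.958 = 2627
30–44: 1517 * 0.948 = 1438
45–59: 12806 * 0.928 = 11884
60+: 6862 * 0.911 + 10617 * 0.342 = 6251 + 3631 = 9882
→ [308, 2627, 1438, 11884, 9882]
Period 4:
Births: 2627 * 0.203 = 533
15–29: 308 * 0.958 = 295
30–44: 2627 * 0.948 = 2490
45–59: 1438 * 0.928 = 1334
60+: 11884 * 0.911 + 9882 * 0.342 = 10826 + 3380 = 14206
→ [533, 295, 2490, 1334, 14206]
Dependents (band 0–14 + band 60+) = 533 + 14206 = 14739; working-age = 4119; ratio = 14739/4119 × 100 = 357.8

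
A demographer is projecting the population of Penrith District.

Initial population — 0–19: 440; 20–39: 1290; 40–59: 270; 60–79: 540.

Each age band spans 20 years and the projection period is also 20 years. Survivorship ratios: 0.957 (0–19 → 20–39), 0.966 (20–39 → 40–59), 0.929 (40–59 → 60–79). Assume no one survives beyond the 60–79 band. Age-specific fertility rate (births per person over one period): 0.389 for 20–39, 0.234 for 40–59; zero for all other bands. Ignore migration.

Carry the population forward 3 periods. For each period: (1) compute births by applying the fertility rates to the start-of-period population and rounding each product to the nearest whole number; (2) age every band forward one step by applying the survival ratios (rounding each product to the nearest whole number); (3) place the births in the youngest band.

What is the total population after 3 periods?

1642

Let band 1 be 0–19 through band 4 = 60–79.
After projecting period 1:
Births: 1290 × 0.389 = 502  |  270 × 0.234 = 63 — total 565
Band 2: 440 × 0.957 = 421
Band 3: 1290 × 0.966 = 1246
Band 4: 270 × 0.929 = 251
End of period: [565, 421, 1246, 251]
After projecting period 2:
Births: 421 × 0.389 = 164  |  1246 × 0.234 = 292 — total 456
Band 2: 565 × 0.957 = 541
Band 3: 421 × 0.966 = 407
Band 4: 1246 × 0.929 = 1158
End of period: [456, 541, 407, 1158]
After projecting period 3:
Births: 541 × 0.389 = 210  |  407 × 0.234 = 95 — total 305
Band 2: 456 × 0.957 = 436
Band 3: 541 × 0.966 = 523
Band 4: 407 × 0.929 = 378
End of period: [305, 436, 523, 378]
Total after period 3: 305 + 436 + 523 + 378 = 1642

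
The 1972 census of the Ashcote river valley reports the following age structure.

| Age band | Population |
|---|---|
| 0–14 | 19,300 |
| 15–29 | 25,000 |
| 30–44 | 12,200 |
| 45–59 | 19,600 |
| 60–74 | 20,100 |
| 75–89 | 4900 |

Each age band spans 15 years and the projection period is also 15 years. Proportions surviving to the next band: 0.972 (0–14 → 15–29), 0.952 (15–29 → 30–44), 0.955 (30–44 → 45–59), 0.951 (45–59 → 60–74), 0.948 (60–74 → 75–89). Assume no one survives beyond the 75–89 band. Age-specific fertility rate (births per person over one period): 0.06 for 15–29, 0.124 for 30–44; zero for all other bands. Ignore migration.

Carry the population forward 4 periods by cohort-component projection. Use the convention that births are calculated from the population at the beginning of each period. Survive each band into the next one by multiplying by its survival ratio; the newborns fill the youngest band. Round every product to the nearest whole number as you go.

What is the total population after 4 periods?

46055

Period 1.
Births: 25000 * 0.06 = 1500 ; 12200 * 0.124 = 1513 — total 3013
15–29: 19300 * 0.972 = 18760
30–44: 25000 * 0.952 = 23800
45–59: 12200 * 0.955 = 11651
60–74: 19600 * 0.951 = 18640
75–89: 20100 * 0.948 = 19055
End of period: [3013, 18760, 23800, 11651, 18640, 19055]
Period 2.
Births: 18760 * 0.06 = 1126 ; 23800 * 0.124 = 2951 — total 4077
15–29: 3013 * 0.972 = 2929
30–44: 18760 * 0.952 = 17860
45–59: 23800 * 0.955 = 22729
60–74: 11651 * 0.951 = 11080
75–89: 18640 * 0.948 = 17671
End of period: [4077, 2929, 17860, 22729, 11080, 17671]
Period 3.
Births: 2929 * 0.06 = 176 ; 17860 * 0.124 = 2215 — total 2391
15–29: 4077 * 0.972 = 3963
30–44: 2929 * 0.952 = 2788
45–59: 17860 * 0.955 = 17056
60–74: 22729 * 0.951 = 21615
75–89: 11080 * 0.948 = 10504
End of period: [2391, 3963, 2788, 17056, 21615, 10504]
Period 4.
Births: 3963 * 0.06 = 238 ; 2788 * 0.124 = 346 — total 584
15–29: 2391 * 0.972 = 2324
30–44: 3963 * 0.952 = 3773
45–59: 2788 * 0.955 = 2663
60–74: 17056 * 0.951 = 16220
75–89: 21615 * 0.948 = 20491
End of period: [584, 2324, 3773, 2663, 16220, 20491]
Total after period 4: 584 + 2324 + 3773 + 2663 + 16220 + 20491 = 46055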